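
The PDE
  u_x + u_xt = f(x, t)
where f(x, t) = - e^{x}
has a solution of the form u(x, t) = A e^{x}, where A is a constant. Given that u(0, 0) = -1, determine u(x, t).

Substitute the ansatz u = A e^{x} into the left-hand side.
Derivatives of the ansatz:
  u_x = A e^{x}
  u_xt = 0
Term by term:
  u_x = A e^{x}
  u_xt = 0
So the left-hand side equals
  A e^{x}
This must equal f(x, t) = - e^{x} identically.
Matching coefficients of the independent functions:
  [e^{x}]:  A = -1
Solving: A = -1.
Check against the point condition:
  u(0, 0) = -1  ⟹  A = -1  ✓
Hence u(x, t) = - e^{x}.

Answer: u(x, t) = - e^{x}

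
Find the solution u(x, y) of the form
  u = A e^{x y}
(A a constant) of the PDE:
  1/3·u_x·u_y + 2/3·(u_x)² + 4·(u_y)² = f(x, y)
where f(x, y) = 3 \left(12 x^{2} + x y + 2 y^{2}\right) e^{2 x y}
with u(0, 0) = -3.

Substitute the ansatz u = A e^{x y} into the left-hand side.
Derivatives of the ansatz:
  u_x = A y e^{x y}
  u_y = A x e^{x y}
Term by term:
  1/3·u_x·u_y = \frac{A^{2} x y e^{2 x y}}{3}
  2/3·(u_x)² = \frac{2 A^{2} y^{2} e^{2 x y}}{3}
  4·(u_y)² = 4 A^{2} x^{2} e^{2 x y}
So the left-hand side equals
  4 A^{2} x^{2} e^{2 x y} + \frac{A^{2} x y e^{2 x y}}{3} + \frac{2 A^{2} y^{2} e^{2 x y}}{3}
This must equal f(x, y) identically; expanded, f = 36 x^{2} e^{2 x y} + 3 x y e^{2 x y} + 6 y^{2} e^{2 x y}.
Matching coefficients of the independent functions:
  [x^{2} e^{2 x y}]:  4 A^{2} = 36
  [y^{2} e^{2 x y}]:  \frac{2 A^{2}}{3} = 6
  [x y e^{2 x y}]:  \frac{A^{2}}{3} = 3
These equations allow (A) = (-3) or (3).
Impose the point condition(s):
  u(0, 0) = -3  ⟹  A = -3
Only A = -3 satisfies everything.
Hence u(x, y) = - 3 e^{x y}.

Answer: u(x, y) = - 3 e^{x y}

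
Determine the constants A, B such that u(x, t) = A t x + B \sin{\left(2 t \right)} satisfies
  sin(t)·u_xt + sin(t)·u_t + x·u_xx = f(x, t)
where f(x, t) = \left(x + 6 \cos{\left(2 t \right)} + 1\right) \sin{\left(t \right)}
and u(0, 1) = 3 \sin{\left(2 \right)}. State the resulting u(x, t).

Substitute the ansatz u = A t x + B \sin{\left(2 t \right)} into the left-hand side.
Derivatives of the ansatz:
  u_xt = A
  u_t = A x + 2 B \cos{\left(2 t \right)}
  u_xx = 0
Term by term:
  sin(t)·u_xt = A \sin{\left(t \right)}
  sin(t)·u_t = A x \sin{\left(t \right)} + 2 B \sin{\left(t \right)} \cos{\left(2 t \right)}
  x·u_xx = 0
So the left-hand side equals
  A x \sin{\left(t \right)} + A \sin{\left(t \right)} + 2 B \sin{\left(t \right)} \cos{\left(2 t \right)}
This must equal f(x, t) identically; expanded, f = x \sin{\left(t \right)} + 6 \sin{\left(t \right)} \cos{\left(2 t \right)} + \sin{\left(t \right)}.
Matching coefficients of the independent functions:
  [x \sin{\left(t \right)}, \sin{\left(t \right)}]:  A = 1
  [\sin{\left(t \right)} \cos{\left(2 t \right)}]:  2 B = 6
Solving: A = 1, B = 3.
Check against the point condition:
  u(0, 1) = 3 \sin{\left(2 \right)}  ⟹  B \sin{\left(2 \right)} = 3 \sin{\left(2 \right)}  ✓
Hence u(x, t) = t x + 3 \sin{\left(2 t \right)}.

Answer: u(x, t) = t x + 3 \sin{\left(2 t \right)}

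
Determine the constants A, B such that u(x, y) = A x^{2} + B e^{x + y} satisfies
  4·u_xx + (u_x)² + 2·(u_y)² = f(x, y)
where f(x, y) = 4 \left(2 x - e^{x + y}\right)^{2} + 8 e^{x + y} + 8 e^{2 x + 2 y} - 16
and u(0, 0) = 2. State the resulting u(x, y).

Substitute the ansatz u = A x^{2} + B e^{x + y} into the left-hand side.
Derivatives of the ansatz:
  u_xx = 2 A + B e^{x} e^{y}
  u_x = 2 A x + B e^{x} e^{y}
  u_y = B e^{x} e^{y}
Term by term:
  4·u_xx = 8 A + 4 B e^{x} e^{y}
  (u_x)² = 4 A^{2} x^{2} + 4 A B x e^{x} e^{y} + B^{2} e^{2 x} e^{2 y}
  2·(u_y)² = 2 B^{2} e^{2 x} e^{2 y}
So the left-hand side equals
  4 A^{2} x^{2} + 4 A B x e^{x} e^{y} + 8 A + 3 B^{2} e^{2 x} e^{2 y} + 4 B e^{x} e^{y}
This must equal f(x, y) identically; expanded, f = 16 x^{2} - 16 x e^{x} e^{y} + 12 e^{2 x} e^{2 y} + 8 e^{x} e^{y} - 16.
Matching coefficients of the independent functions:
  [constant term]:  8 A = -16
  [x^{2}]:  4 A^{2} = 16
  [e^{x} e^{y}]:  4 B = 8
  [e^{2 x} e^{2 y}]:  3 B^{2} = 12
  [x e^{x} e^{y}]:  4 A B = -16
Solving: A = -2, B = 2.
Check against the point condition:
  u(0, 0) = 2  ⟹  B = 2  ✓
Hence u(x, y) = - 2 x^{2} + 2 e^{x + y}.

Answer: u(x, y) = - 2 x^{2} + 2 e^{x + y}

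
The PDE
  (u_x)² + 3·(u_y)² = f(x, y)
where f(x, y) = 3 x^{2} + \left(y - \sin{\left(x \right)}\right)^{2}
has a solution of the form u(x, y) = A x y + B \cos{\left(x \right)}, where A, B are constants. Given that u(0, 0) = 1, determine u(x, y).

Answer: u(x, y) = x y + \cos{\left(x \right)}

Derivation:
Substitute the ansatz u = A x y + B \cos{\left(x \right)} into the left-hand side.
Derivatives of the ansatz:
  u_x = A y - B \sin{\left(x \right)}
  u_y = A x
Term by term:
  (u_x)² = A^{2} y^{2} - 2 A B y \sin{\left(x \right)} + B^{2} \sin^{2}{\left(x \right)}
  3·(u_y)² = 3 A^{2} x^{2}
So the left-hand side equals
  3 A^{2} x^{2} + A^{2} y^{2} - 2 A B y \sin{\left(x \right)} + B^{2} \sin^{2}{\left(x \right)}
This must equal f(x, y) identically; expanded, f = 3 x^{2} + y^{2} - 2 y \sin{\left(x \right)} + \sin^{2}{\left(x \right)}.
Matching coefficients of the independent functions:
  [x^{2}]:  3 A^{2} = 3
  [y^{2}]:  A^{2} = 1
  [y \sin{\left(x \right)}]:  - 2 A B = -2
  [\sin^{2}{\left(x \right)}]:  B^{2} = 1
These equations allow (A, B) = (-1, -1) or (1, 1).
Impose the point condition(s):
  u(0, 0) = 1  ⟹  B = 1
Only A = 1, B = 1 satisfies everything.
Hence u(x, y) = x y + \cos{\left(x \right)}.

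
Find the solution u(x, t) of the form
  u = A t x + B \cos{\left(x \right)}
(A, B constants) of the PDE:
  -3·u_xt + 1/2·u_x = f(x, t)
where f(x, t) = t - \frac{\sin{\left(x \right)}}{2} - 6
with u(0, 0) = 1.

Answer: u(x, t) = 2 t x + \cos{\left(x \right)}

Derivation:
Substitute the ansatz u = A t x + B \cos{\left(x \right)} into the left-hand side.
Derivatives of the ansatz:
  u_xt = A
  u_x = A t - B \sin{\left(x \right)}
Term by term:
  -3·u_xt = - 3 A
  1/2·u_x = \frac{A t}{2} - \frac{B \sin{\left(x \right)}}{2}
So the left-hand side equals
  \frac{A t}{2} - 3 A - \frac{B \sin{\left(x \right)}}{2}
This must equal f(x, t) = t - \frac{\sin{\left(x \right)}}{2} - 6 identically.
Matching coefficients of the independent functions:
  [constant term]:  - 3 A = -6
  [t]:  \frac{A}{2} = 1
  [\sin{\left(x \right)}]:  - \frac{B}{2} = - \frac{1}{2}
Solving: A = 2, B = 1.
Check against the point condition:
  u(0, 0) = 1  ⟹  B = 1  ✓
Hence u(x, t) = 2 t x + \cos{\left(x \right)}.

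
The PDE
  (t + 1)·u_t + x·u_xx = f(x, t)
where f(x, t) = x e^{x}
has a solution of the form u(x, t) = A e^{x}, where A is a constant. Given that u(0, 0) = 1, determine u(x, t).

Substitute the ansatz u = A e^{x} into the left-hand side.
Derivatives of the ansatz:
  u_t = 0
  u_xx = A e^{x}
Term by term:
  (t + 1)·u_t = 0
  x·u_xx = A x e^{x}
So the left-hand side equals
  A x e^{x}
This must equal f(x, t) = x e^{x} identically.
Matching coefficients of the independent functions:
  [x e^{x}]:  A = 1
Solving: A = 1.
Check against the point condition:
  u(0, 0) = 1  ⟹  A = 1  ✓
Hence u(x, t) = e^{x}.

Answer: u(x, t) = e^{x}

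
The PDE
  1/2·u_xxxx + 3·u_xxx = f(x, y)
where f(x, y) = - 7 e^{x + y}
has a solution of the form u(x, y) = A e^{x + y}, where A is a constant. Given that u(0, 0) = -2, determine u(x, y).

Answer: u(x, y) = - 2 e^{x + y}

Derivation:
Substitute the ansatz u = A e^{x + y} into the left-hand side.
Derivatives of the ansatz:
  u_xxxx = A e^{x} e^{y}
  u_xxx = A e^{x} e^{y}
Term by term:
  1/2·u_xxxx = \frac{A e^{x} e^{y}}{2}
  3·u_xxx = 3 A e^{x} e^{y}
So the left-hand side equals
  \frac{7 A e^{x} e^{y}}{2}
This must equal f(x, y) identically; expanded, f = - 7 e^{x} e^{y}.
Matching coefficients of the independent functions:
  [e^{x} e^{y}]:  \frac{7 A}{2} = -7
Solving: A = -2.
Check against the point condition:
  u(0, 0) = -2  ⟹  A = -2  ✓
Hence u(x, y) = - 2 e^{x + y}.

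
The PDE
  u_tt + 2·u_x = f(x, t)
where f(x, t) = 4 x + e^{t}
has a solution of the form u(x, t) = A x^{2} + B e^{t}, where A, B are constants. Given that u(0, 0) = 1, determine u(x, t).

Substitute the ansatz u = A x^{2} + B e^{t} into the left-hand side.
Derivatives of the ansatz:
  u_tt = B e^{t}
  u_x = 2 A x
Term by term:
  u_tt = B e^{t}
  2·u_x = 4 A x
So the left-hand side equals
  4 A x + B e^{t}
This must equal f(x, t) = 4 x + e^{t} identically.
Matching coefficients of the independent functions:
  [x]:  4 A = 4
  [e^{t}]:  B = 1
Solving: A = 1, B = 1.
Check against the point condition:
  u(0, 0) = 1  ⟹  B = 1  ✓
Hence u(x, t) = x^{2} + e^{t}.

Answer: u(x, t) = x^{2} + e^{t}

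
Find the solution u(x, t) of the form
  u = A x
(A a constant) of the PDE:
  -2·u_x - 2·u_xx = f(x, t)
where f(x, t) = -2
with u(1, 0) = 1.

Answer: u(x, t) = x

Derivation:
Substitute the ansatz u = A x into the left-hand side.
Derivatives of the ansatz:
  u_x = A
  u_xx = 0
Term by term:
  -2·u_x = - 2 A
  -2·u_xx = 0
So the left-hand side equals
  - 2 A
This must equal f(x, t) = -2 identically.
Matching coefficients of the independent functions:
  [constant term]:  - 2 A = -2
Solving: A = 1.
Check against the point condition:
  u(1, 0) = 1  ⟹  A = 1  ✓
Hence u(x, t) = x.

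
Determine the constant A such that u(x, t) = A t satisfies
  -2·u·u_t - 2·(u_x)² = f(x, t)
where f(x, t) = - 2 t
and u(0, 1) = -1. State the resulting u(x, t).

Substitute the ansatz u = A t into the left-hand side.
Derivatives of the ansatz:
  u_t = A
  u_x = 0
Term by term:
  -2·u·u_t = - 2 A^{2} t
  -2·(u_x)² = 0
So the left-hand side equals
  - 2 A^{2} t
This must equal f(x, t) = - 2 t identically.
Matching coefficients of the independent functions:
  [t]:  - 2 A^{2} = -2
These equations allow (A) = (-1) or (1).
Impose the point condition(s):
  u(0, 1) = -1  ⟹  A = -1
Only A = -1 satisfies everything.
Hence u(x, t) = - t.

Answer: u(x, t) = - t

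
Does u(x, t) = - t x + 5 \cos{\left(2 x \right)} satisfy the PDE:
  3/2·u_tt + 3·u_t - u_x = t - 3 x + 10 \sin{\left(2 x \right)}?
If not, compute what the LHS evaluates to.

Evaluate each term of the left-hand side for u = - t x + 5 \cos{\left(2 x \right)}.
Derivatives:
  u_tt = 0
  u_t = - x
  u_x = - t - 10 \sin{\left(2 x \right)}
Terms:
  3/2·u_tt = 0
  3·u_t = - 3 x
  -u_x = t + 10 \sin{\left(2 x \right)}
Sum: LHS = t - 3 x + 10 \sin{\left(2 x \right)}
This is exactly the given right-hand side, so u is a solution.

Answer: Yes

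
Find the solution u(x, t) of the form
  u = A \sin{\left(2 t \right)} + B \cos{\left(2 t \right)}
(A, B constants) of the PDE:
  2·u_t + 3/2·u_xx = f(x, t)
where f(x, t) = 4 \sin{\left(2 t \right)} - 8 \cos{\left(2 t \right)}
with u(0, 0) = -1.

Substitute the ansatz u = A \sin{\left(2 t \right)} + B \cos{\left(2 t \right)} into the left-hand side.
Derivatives of the ansatz:
  u_t = 2 A \cos{\left(2 t \right)} - 2 B \sin{\left(2 t \right)}
  u_xx = 0
Term by term:
  2·u_t = 4 A \cos{\left(2 t \right)} - 4 B \sin{\left(2 t \right)}
  3/2·u_xx = 0
So the left-hand side equals
  4 A \cos{\left(2 t \right)} - 4 B \sin{\left(2 t \right)}
This must equal f(x, t) = 4 \sin{\left(2 t \right)} - 8 \cos{\left(2 t \right)} identically.
Matching coefficients of the independent functions:
  [\sin{\left(2 t \right)}]:  - 4 B = 4
  [\cos{\left(2 t \right)}]:  4 A = -8
Solving: A = -2, B = -1.
Check against the point condition:
  u(0, 0) = -1  ⟹  B = -1  ✓
Hence u(x, t) = - 2 \sin{\left(2 t \right)} - \cos{\left(2 t \right)}.

Answer: u(x, t) = - 2 \sin{\left(2 t \right)} - \cos{\left(2 t \right)}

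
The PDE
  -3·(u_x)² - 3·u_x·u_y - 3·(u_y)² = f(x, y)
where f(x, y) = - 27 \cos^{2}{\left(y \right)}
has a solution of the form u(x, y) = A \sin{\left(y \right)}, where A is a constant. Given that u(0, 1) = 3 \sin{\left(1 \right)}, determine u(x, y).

Substitute the ansatz u = A \sin{\left(y \right)} into the left-hand side.
Derivatives of the ansatz:
  u_x = 0
  u_y = A \cos{\left(y \right)}
Term by term:
  -3·(u_x)² = 0
  -3·u_x·u_y = 0
  -3·(u_y)² = - 3 A^{2} \cos^{2}{\left(y \right)}
So the left-hand side equals
  - 3 A^{2} \cos^{2}{\left(y \right)}
This must equal f(x, y) = - 27 \cos^{2}{\left(y \right)} identically.
Matching coefficients of the independent functions:
  [\cos^{2}{\left(y \right)}]:  - 3 A^{2} = -27
These equations allow (A) = (-3) or (3).
Impose the point condition(s):
  u(0, 1) = 3 \sin{\left(1 \right)}  ⟹  A \sin{\left(1 \right)} = 3 \sin{\left(1 \right)}
Only A = 3 satisfies everything.
Hence u(x, y) = 3 \sin{\left(y \right)}.

Answer: u(x, y) = 3 \sin{\left(y \right)}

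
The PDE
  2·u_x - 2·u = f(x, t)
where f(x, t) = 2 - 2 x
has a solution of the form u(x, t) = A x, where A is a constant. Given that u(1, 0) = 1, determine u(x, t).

Substitute the ansatz u = A x into the left-hand side.
Derivatives of the ansatz:
  u_x = A
Term by term:
  2·u_x = 2 A
  -2·u = - 2 A x
So the left-hand side equals
  - 2 A x + 2 A
This must equal f(x, t) = 2 - 2 x identically.
Matching coefficients of the independent functions:
  [constant term]:  2 A = 2
  [x]:  - 2 A = -2
Solving: A = 1.
Check against the point condition:
  u(1, 0) = 1  ⟹  A = 1  ✓
Hence u(x, t) = x.

Answer: u(x, t) = x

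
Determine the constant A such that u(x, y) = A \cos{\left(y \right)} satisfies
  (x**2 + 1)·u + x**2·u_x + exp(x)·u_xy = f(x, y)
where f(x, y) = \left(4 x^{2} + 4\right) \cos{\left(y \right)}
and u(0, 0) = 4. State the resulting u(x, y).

Substitute the ansatz u = A \cos{\left(y \right)} into the left-hand side.
Derivatives of the ansatz:
  u_x = 0
  u_xy = 0
Term by term:
  (x**2 + 1)·u = A x^{2} \cos{\left(y \right)} + A \cos{\left(y \right)}
  x**2·u_x = 0
  exp(x)·u_xy = 0
So the left-hand side equals
  A x^{2} \cos{\left(y \right)} + A \cos{\left(y \right)}
This must equal f(x, y) identically; expanded, f = 4 x^{2} \cos{\left(y \right)} + 4 \cos{\left(y \right)}.
Matching coefficients of the independent functions:
  [x^{2} \cos{\left(y \right)}, \cos{\left(y \right)}]:  A = 4
Solving: A = 4.
Check against the point condition:
  u(0, 0) = 4  ⟹  A = 4  ✓
Hence u(x, y) = 4 \cos{\left(y \right)}.

Answer: u(x, y) = 4 \cos{\left(y \right)}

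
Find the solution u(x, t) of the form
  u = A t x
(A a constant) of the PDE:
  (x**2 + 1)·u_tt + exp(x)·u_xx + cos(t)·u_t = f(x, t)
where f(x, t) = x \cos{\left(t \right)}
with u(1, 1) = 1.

Answer: u(x, t) = t x

Derivation:
Substitute the ansatz u = A t x into the left-hand side.
Derivatives of the ansatz:
  u_tt = 0
  u_xx = 0
  u_t = A x
Term by term:
  (x**2 + 1)·u_tt = 0
  exp(x)·u_xx = 0
  cos(t)·u_t = A x \cos{\left(t \right)}
So the left-hand side equals
  A x \cos{\left(t \right)}
This must equal f(x, t) = x \cos{\left(t \right)} identically.
Matching coefficients of the independent functions:
  [x \cos{\left(t \right)}]:  A = 1
Solving: A = 1.
Check against the point condition:
  u(1, 1) = 1  ⟹  A = 1  ✓
Hence u(x, t) = t x.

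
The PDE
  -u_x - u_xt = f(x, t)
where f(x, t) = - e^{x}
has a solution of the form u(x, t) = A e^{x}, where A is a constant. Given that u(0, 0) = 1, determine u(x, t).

Substitute the ansatz u = A e^{x} into the left-hand side.
Derivatives of the ansatz:
  u_x = A e^{x}
  u_xt = 0
Term by term:
  -u_x = - A e^{x}
  -u_xt = 0
So the left-hand side equals
  - A e^{x}
This must equal f(x, t) = - e^{x} identically.
Matching coefficients of the independent functions:
  [e^{x}]:  - A = -1
Solving: A = 1.
Check against the point condition:
  u(0, 0) = 1  ⟹  A = 1  ✓
Hence u(x, t) = e^{x}.

Answer: u(x, t) = e^{x}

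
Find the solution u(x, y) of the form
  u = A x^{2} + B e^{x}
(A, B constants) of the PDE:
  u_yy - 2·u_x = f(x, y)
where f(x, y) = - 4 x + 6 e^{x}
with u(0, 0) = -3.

Substitute the ansatz u = A x^{2} + B e^{x} into the left-hand side.
Derivatives of the ansatz:
  u_yy = 0
  u_x = 2 A x + B e^{x}
Term by term:
  u_yy = 0
  -2·u_x = - 4 A x - 2 B e^{x}
So the left-hand side equals
  - 4 A x - 2 B e^{x}
This must equal f(x, y) = - 4 x + 6 e^{x} identically.
Matching coefficients of the independent functions:
  [x]:  - 4 A = -4
  [e^{x}]:  - 2 B = 6
Solving: A = 1, B = -3.
Check against the point condition:
  u(0, 0) = -3  ⟹  B = -3  ✓
Hence u(x, y) = x^{2} - 3 e^{x}.

Answer: u(x, y) = x^{2} - 3 e^{x}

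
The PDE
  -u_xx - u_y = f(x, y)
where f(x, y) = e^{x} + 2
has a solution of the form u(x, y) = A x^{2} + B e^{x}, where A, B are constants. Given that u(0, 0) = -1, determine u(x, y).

Answer: u(x, y) = - x^{2} - e^{x}

Derivation:
Substitute the ansatz u = A x^{2} + B e^{x} into the left-hand side.
Derivatives of the ansatz:
  u_xx = 2 A + B e^{x}
  u_y = 0
Term by term:
  -u_xx = - 2 A - B e^{x}
  -u_y = 0
So the left-hand side equals
  - 2 A - B e^{x}
This must equal f(x, y) = e^{x} + 2 identically.
Matching coefficients of the independent functions:
  [constant term]:  - 2 A = 2
  [e^{x}]:  - B = 1
Solving: A = -1, B = -1.
Check against the point condition:
  u(0, 0) = -1  ⟹  B = -1  ✓
Hence u(x, y) = - x^{2} - e^{x}.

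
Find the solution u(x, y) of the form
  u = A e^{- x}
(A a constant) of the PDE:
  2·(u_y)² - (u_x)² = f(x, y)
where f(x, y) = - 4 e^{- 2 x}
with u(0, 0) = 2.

Substitute the ansatz u = A e^{- x} into the left-hand side.
Derivatives of the ansatz:
  u_y = 0
  u_x = - A e^{- x}
Term by term:
  2·(u_y)² = 0
  -(u_x)² = - A^{2} e^{- 2 x}
So the left-hand side equals
  - A^{2} e^{- 2 x}
This must equal f(x, y) = - 4 e^{- 2 x} identically.
Matching coefficients of the independent functions:
  [e^{- 2 x}]:  - A^{2} = -4
These equations allow (A) = (-2) or (2).
Impose the point condition(s):
  u(0, 0) = 2  ⟹  A = 2
Only A = 2 satisfies everything.
Hence u(x, y) = 2 e^{- x}.

Answer: u(x, y) = 2 e^{- x}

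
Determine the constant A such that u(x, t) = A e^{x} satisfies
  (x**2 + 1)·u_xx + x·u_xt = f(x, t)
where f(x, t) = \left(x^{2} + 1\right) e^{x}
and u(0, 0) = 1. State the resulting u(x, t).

Substitute the ansatz u = A e^{x} into the left-hand side.
Derivatives of the ansatz:
  u_xx = A e^{x}
  u_xt = 0
Term by term:
  (x**2 + 1)·u_xx = A x^{2} e^{x} + A e^{x}
  x·u_xt = 0
So the left-hand side equals
  A x^{2} e^{x} + A e^{x}
This must equal f(x, t) identically; expanded, f = x^{2} e^{x} + e^{x}.
Matching coefficients of the independent functions:
  [x^{2} e^{x}, e^{x}]:  A = 1
Solving: A = 1.
Check against the point condition:
  u(0, 0) = 1  ⟹  A = 1  ✓
Hence u(x, t) = e^{x}.

Answer: u(x, t) = e^{x}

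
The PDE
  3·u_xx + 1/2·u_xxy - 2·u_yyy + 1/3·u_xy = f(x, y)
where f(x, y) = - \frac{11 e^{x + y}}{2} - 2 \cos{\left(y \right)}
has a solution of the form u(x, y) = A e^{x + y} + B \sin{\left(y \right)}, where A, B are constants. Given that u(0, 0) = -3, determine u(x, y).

Substitute the ansatz u = A e^{x + y} + B \sin{\left(y \right)} into the left-hand side.
Derivatives of the ansatz:
  u_xx = A e^{x} e^{y}
  u_xxy = A e^{x} e^{y}
  u_yyy = A e^{x} e^{y} - B \cos{\left(y \right)}
  u_xy = A e^{x} e^{y}
Term by term:
  3·u_xx = 3 A e^{x} e^{y}
  1/2·u_xxy = \frac{A e^{x} e^{y}}{2}
  -2·u_yyy = - 2 A e^{x} e^{y} + 2 B \cos{\left(y \right)}
  1/3·u_xy = \frac{A e^{x} e^{y}}{3}
So the left-hand side equals
  \frac{11 A e^{x} e^{y}}{6} + 2 B \cos{\left(y \right)}
This must equal f(x, y) identically; expanded, f = - \frac{11 e^{x} e^{y}}{2} - 2 \cos{\left(y \right)}.
Matching coefficients of the independent functions:
  [e^{x} e^{y}]:  \frac{11 A}{6} = - \frac{11}{2}
  [\cos{\left(y \right)}]:  2 B = -2
Solving: A = -3, B = -1.
Check against the point condition:
  u(0, 0) = -3  ⟹  A = -3  ✓
Hence u(x, y) = - 3 e^{x + y} - \sin{\left(y \right)}.

Answer: u(x, y) = - 3 e^{x + y} - \sin{\left(y \right)}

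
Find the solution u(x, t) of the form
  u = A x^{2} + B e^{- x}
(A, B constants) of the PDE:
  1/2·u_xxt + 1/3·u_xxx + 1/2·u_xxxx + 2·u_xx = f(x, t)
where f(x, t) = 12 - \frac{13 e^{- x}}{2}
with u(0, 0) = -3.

Answer: u(x, t) = 3 x^{2} - 3 e^{- x}

Derivation:
Substitute the ansatz u = A x^{2} + B e^{- x} into the left-hand side.
Derivatives of the ansatz:
  u_xxt = 0
  u_xxx = - B e^{- x}
  u_xxxx = B e^{- x}
  u_xx = 2 A + B e^{- x}
Term by term:
  1/2·u_xxt = 0
  1/3·u_xxx = - \frac{B e^{- x}}{3}
  1/2·u_xxxx = \frac{B e^{- x}}{2}
  2·u_xx = 4 A + 2 B e^{- x}
So the left-hand side equals
  4 A + \frac{13 B e^{- x}}{6}
This must equal f(x, t) = 12 - \frac{13 e^{- x}}{2} identically.
Matching coefficients of the independent functions:
  [constant term]:  4 A = 12
  [e^{- x}]:  \frac{13 B}{6} = - \frac{13}{2}
Solving: A = 3, B = -3.
Check against the point condition:
  u(0, 0) = -3  ⟹  B = -3  ✓
Hence u(x, t) = 3 x^{2} - 3 e^{- x}.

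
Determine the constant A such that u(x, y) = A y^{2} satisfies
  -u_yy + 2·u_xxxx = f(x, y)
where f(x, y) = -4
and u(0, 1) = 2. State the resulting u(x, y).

Substitute the ansatz u = A y^{2} into the left-hand side.
Derivatives of the ansatz:
  u_yy = 2 A
  u_xxxx = 0
Term by term:
  -u_yy = - 2 A
  2·u_xxxx = 0
So the left-hand side equals
  - 2 A
This must equal f(x, y) = -4 identically.
Matching coefficients of the independent functions:
  [constant term]:  - 2 A = -4
Solving: A = 2.
Check against the point condition:
  u(0, 1) = 2  ⟹  A = 2  ✓
Hence u(x, y) = 2 y^{2}.

Answer: u(x, y) = 2 y^{2}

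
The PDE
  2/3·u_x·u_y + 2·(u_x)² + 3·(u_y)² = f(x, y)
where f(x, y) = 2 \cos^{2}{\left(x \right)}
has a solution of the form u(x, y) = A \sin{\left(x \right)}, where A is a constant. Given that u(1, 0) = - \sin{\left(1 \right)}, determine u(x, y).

Substitute the ansatz u = A \sin{\left(x \right)} into the left-hand side.
Derivatives of the ansatz:
  u_x = A \cos{\left(x \right)}
  u_y = 0
Term by term:
  2/3·u_x·u_y = 0
  2·(u_x)² = 2 A^{2} \cos^{2}{\left(x \right)}
  3·(u_y)² = 0
So the left-hand side equals
  2 A^{2} \cos^{2}{\left(x \right)}
This must equal f(x, y) = 2 \cos^{2}{\left(x \right)} identically.
Matching coefficients of the independent functions:
  [\cos^{2}{\left(x \right)}]:  2 A^{2} = 2
These equations allow (A) = (-1) or (1).
Impose the point condition(s):
  u(1, 0) = - \sin{\left(1 \right)}  ⟹  A \sin{\left(1 \right)} = - \sin{\left(1 \right)}
Only A = -1 satisfies everything.
Hence u(x, y) = - \sin{\left(x \right)}.

Answer: u(x, y) = - \sin{\left(x \right)}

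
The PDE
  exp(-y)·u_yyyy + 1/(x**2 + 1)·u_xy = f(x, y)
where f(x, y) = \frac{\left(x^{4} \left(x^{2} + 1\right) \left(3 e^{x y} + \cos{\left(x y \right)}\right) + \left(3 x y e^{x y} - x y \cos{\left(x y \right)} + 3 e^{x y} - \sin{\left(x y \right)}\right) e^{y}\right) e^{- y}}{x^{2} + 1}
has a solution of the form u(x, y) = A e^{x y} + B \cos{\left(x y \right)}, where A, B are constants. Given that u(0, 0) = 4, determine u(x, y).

Answer: u(x, y) = 3 e^{x y} + \cos{\left(x y \right)}

Derivation:
Substitute the ansatz u = A e^{x y} + B \cos{\left(x y \right)} into the left-hand side.
Derivatives of the ansatz:
  u_yyyy = A x^{4} e^{x y} + B x^{4} \cos{\left(x y \right)}
  u_xy = A x y e^{x y} + A e^{x y} - B x y \cos{\left(x y \right)} - B \sin{\left(x y \right)}
Term by term:
  exp(-y)·u_yyyy = A x^{4} e^{- y} e^{x y} + B x^{4} e^{- y} \cos{\left(x y \right)}
  1/(x**2 + 1)·u_xy = \frac{A x y e^{x y}}{x^{2} + 1} + \frac{A e^{x y}}{x^{2} + 1} - \frac{B x y \cos{\left(x y \right)}}{x^{2} + 1} - \frac{B \sin{\left(x y \right)}}{x^{2} + 1}
So the left-hand side equals
  A x^{4} e^{- y} e^{x y} + \frac{A x y e^{x y}}{x^{2} + 1} + \frac{A e^{x y}}{x^{2} + 1} + B x^{4} e^{- y} \cos{\left(x y \right)} - \frac{B x y \cos{\left(x y \right)}}{x^{2} + 1} - \frac{B \sin{\left(x y \right)}}{x^{2} + 1}
This must equal f(x, y) identically; expanded, f = 3 x^{4} e^{- y} e^{x y} + x^{4} e^{- y} \cos{\left(x y \right)} + \frac{3 x y e^{x y}}{x^{2} + 1} - \frac{x y \cos{\left(x y \right)}}{x^{2} + 1} + \frac{3 e^{x y}}{x^{2} + 1} - \frac{\sin{\left(x y \right)}}{x^{2} + 1}.
Matching coefficients of the independent functions:
  [\frac{e^{x y}}{x^{2} + 1}, x^{4} e^{- y} e^{x y}, \frac{x y e^{x y}}{x^{2} + 1}]:  A = 3
  [\frac{\sin{\left(x y \right)}}{x^{2} + 1}, \frac{x y \cos{\left(x y \right)}}{x^{2} + 1}]:  - B = -1
  [x^{4} e^{- y} \cos{\left(x y \right)}]:  B = 1
Solving: A = 3, B = 1.
Check against the point condition:
  u(0, 0) = 4  ⟹  A + B = 4  ✓
Hence u(x, y) = 3 e^{x y} + \cos{\left(x y \right)}.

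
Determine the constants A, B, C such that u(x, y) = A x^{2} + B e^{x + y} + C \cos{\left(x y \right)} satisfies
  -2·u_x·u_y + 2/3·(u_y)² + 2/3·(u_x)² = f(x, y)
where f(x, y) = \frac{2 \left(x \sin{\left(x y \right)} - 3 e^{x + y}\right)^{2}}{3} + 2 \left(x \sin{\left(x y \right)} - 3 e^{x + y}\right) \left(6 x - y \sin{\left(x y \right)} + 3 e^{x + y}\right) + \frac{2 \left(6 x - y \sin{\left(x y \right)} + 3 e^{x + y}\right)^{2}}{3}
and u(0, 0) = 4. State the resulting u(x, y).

Answer: u(x, y) = 3 x^{2} + 3 e^{x + y} + \cos{\left(x y \right)}

Derivation:
Substitute the ansatz u = A x^{2} + B e^{x + y} + C \cos{\left(x y \right)} into the left-hand side.
Derivatives of the ansatz:
  u_x = 2 A x + B e^{x} e^{y} - C y \sin{\left(x y \right)}
  u_y = B e^{x} e^{y} - C x \sin{\left(x y \right)}
Term by term:
  -2·u_x·u_y = - 4 A B x e^{x} e^{y} + 4 A C x^{2} \sin{\left(x y \right)} - 2 B^{2} e^{2 x} e^{2 y} + 2 B C x e^{x} e^{y} \sin{\left(x y \right)} + 2 B C y e^{x} e^{y} \sin{\left(x y \right)} - 2 C^{2} x y \sin^{2}{\left(x y \right)}
  2/3·(u_y)² = \frac{2 B^{2} e^{2 x} e^{2 y}}{3} - \frac{4 B C x e^{x} e^{y} \sin{\left(x y \right)}}{3} + \frac{2 C^{2} x^{2} \sin^{2}{\left(x y \right)}}{3}
  2/3·(u_x)² = \frac{8 A^{2} x^{2}}{3} + \frac{8 A B x e^{x} e^{y}}{3} - \frac{8 A C x y \sin{\left(x y \right)}}{3} + \frac{2 B^{2} e^{2 x} e^{2 y}}{3} - \frac{4 B C y e^{x} e^{y} \sin{\left(x y \right)}}{3} + \frac{2 C^{2} y^{2} \sin^{2}{\left(x y \right)}}{3}
So the left-hand side equals
  \frac{8 A^{2} x^{2}}{3} - \frac{4 A B x e^{x} e^{y}}{3} + 4 A C x^{2} \sin{\left(x y \right)} - \frac{8 A C x y \sin{\left(x y \right)}}{3} - \frac{2 B^{2} e^{2 x} e^{2 y}}{3} + \frac{2 B C x e^{x} e^{y} \sin{\left(x y \right)}}{3} + \frac{2 B C y e^{x} e^{y} \sin{\left(x y \right)}}{3} + \frac{2 C^{2} x^{2} \sin^{2}{\left(x y \right)}}{3} - 2 C^{2} x y \sin^{2}{\left(x y \right)} + \frac{2 C^{2} y^{2} \sin^{2}{\left(x y \right)}}{3}
This must equal f(x, y) identically; expanded, f = \frac{2 x^{2} \sin^{2}{\left(x y \right)}}{3} + 12 x^{2} \sin{\left(x y \right)} + 24 x^{2} - 2 x y \sin^{2}{\left(x y \right)} - 8 x y \sin{\left(x y \right)} + 2 x e^{x} e^{y} \sin{\left(x y \right)} - 12 x e^{x} e^{y} + \frac{2 y^{2} \sin^{2}{\left(x y \right)}}{3} + 2 y e^{x} e^{y} \sin{\left(x y \right)} - 6 e^{2 x} e^{2 y}.
Matching coefficients of the independent functions:
  [x^{2}]:  \frac{8 A^{2}}{3} = 24
  [x^{2} \sin{\left(x y \right)}]:  4 A C = 12
  [x^{2} \sin^{2}{\left(x y \right)}, y^{2} \sin^{2}{\left(x y \right)}]:  \frac{2 C^{2}}{3} = \frac{2}{3}
  [e^{2 x} e^{2 y}]:  - \frac{2 B^{2}}{3} = -6
  [x y \sin{\left(x y \right)}]:  - \frac{8 A C}{3} = -8
  [x y \sin^{2}{\left(x y \right)}]:  - 2 C^{2} = -2
  [x e^{x} e^{y}]:  - \frac{4 A B}{3} = -12
  [x e^{x} e^{y} \sin{\left(x y \right)}, y e^{x} e^{y} \sin{\left(x y \right)}]:  \frac{2 B C}{3} = 2
These equations allow (A, B, C) = (-3, -3, -1) or (3, 3, 1).
Impose the point condition(s):
  u(0, 0) = 4  ⟹  B + C = 4
Only A = 3, B = 3, C = 1 satisfies everything.
Hence u(x, y) = 3 x^{2} + 3 e^{x + y} + \cos{\left(x y \right)}.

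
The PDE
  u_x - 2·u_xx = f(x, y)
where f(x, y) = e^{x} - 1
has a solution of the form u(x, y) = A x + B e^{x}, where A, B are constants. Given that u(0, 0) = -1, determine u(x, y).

Substitute the ansatz u = A x + B e^{x} into the left-hand side.
Derivatives of the ansatz:
  u_x = A + B e^{x}
  u_xx = B e^{x}
Term by term:
  u_x = A + B e^{x}
  -2·u_xx = - 2 B e^{x}
So the left-hand side equals
  A - B e^{x}
This must equal f(x, y) = e^{x} - 1 identically.
Matching coefficients of the independent functions:
  [constant term]:  A = -1
  [e^{x}]:  - B = 1
Solving: A = -1, B = -1.
Check against the point condition:
  u(0, 0) = -1  ⟹  B = -1  ✓
Hence u(x, y) = - x - e^{x}.

Answer: u(x, y) = - x - e^{x}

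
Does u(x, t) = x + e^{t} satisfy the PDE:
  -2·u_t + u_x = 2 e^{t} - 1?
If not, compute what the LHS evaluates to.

Evaluate each term of the left-hand side for u = x + e^{t}.
Derivatives:
  u_t = e^{t}
  u_x = 1
Terms:
  -2·u_t = - 2 e^{t}
  u_x = 1
Sum: LHS = 1 - 2 e^{t}
Given right-hand side: 2 e^{t} - 1. Difference LHS − RHS = 2 - 4 e^{t} ≠ 0, so u is not a solution.

Answer: No, the LHS evaluates to 1 - 2 e^{t}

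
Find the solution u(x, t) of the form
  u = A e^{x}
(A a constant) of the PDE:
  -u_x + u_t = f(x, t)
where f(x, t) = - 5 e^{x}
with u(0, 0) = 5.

Answer: u(x, t) = 5 e^{x}

Derivation:
Substitute the ansatz u = A e^{x} into the left-hand side.
Derivatives of the ansatz:
  u_x = A e^{x}
  u_t = 0
Term by term:
  -u_x = - A e^{x}
  u_t = 0
So the left-hand side equals
  - A e^{x}
This must equal f(x, t) = - 5 e^{x} identically.
Matching coefficients of the independent functions:
  [e^{x}]:  - A = -5
Solving: A = 5.
Check against the point condition:
  u(0, 0) = 5  ⟹  A = 5  ✓
Hence u(x, t) = 5 e^{x}.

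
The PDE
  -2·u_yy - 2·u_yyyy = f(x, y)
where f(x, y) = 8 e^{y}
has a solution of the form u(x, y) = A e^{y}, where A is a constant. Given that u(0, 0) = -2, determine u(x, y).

Substitute the ansatz u = A e^{y} into the left-hand side.
Derivatives of the ansatz:
  u_yy = A e^{y}
  u_yyyy = A e^{y}
Term by term:
  -2·u_yy = - 2 A e^{y}
  -2·u_yyyy = - 2 A e^{y}
So the left-hand side equals
  - 4 A e^{y}
This must equal f(x, y) = 8 e^{y} identically.
Matching coefficients of the independent functions:
  [e^{y}]:  - 4 A = 8
Solving: A = -2.
Check against the point condition:
  u(0, 0) = -2  ⟹  A = -2  ✓
Hence u(x, y) = - 2 e^{y}.

Answer: u(x, y) = - 2 e^{y}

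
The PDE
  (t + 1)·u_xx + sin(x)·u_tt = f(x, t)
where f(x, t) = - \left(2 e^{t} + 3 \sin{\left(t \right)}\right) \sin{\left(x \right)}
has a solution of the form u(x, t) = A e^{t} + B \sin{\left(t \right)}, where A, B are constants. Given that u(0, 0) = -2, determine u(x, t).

Substitute the ansatz u = A e^{t} + B \sin{\left(t \right)} into the left-hand side.
Derivatives of the ansatz:
  u_xx = 0
  u_tt = A e^{t} - B \sin{\left(t \right)}
Term by term:
  (t + 1)·u_xx = 0
  sin(x)·u_tt = A e^{t} \sin{\left(x \right)} - B \sin{\left(t \right)} \sin{\left(x \right)}
So the left-hand side equals
  A e^{t} \sin{\left(x \right)} - B \sin{\left(t \right)} \sin{\left(x \right)}
This must equal f(x, t) identically; expanded, f = - 2 e^{t} \sin{\left(x \right)} - 3 \sin{\left(t \right)} \sin{\left(x \right)}.
Matching coefficients of the independent functions:
  [e^{t} \sin{\left(x \right)}]:  A = -2
  [\sin{\left(t \right)} \sin{\left(x \right)}]:  - B = -3
Solving: A = -2, B = 3.
Check against the point condition:
  u(0, 0) = -2  ⟹  A = -2  ✓
Hence u(x, t) = - 2 e^{t} + 3 \sin{\left(t \right)}.

Answer: u(x, t) = - 2 e^{t} + 3 \sin{\left(t \right)}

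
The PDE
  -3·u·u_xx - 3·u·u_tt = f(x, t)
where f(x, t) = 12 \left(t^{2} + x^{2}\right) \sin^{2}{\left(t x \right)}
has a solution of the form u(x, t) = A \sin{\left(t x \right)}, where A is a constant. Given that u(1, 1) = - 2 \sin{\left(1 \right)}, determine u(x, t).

Substitute the ansatz u = A \sin{\left(t x \right)} into the left-hand side.
Derivatives of the ansatz:
  u_xx = - A t^{2} \sin{\left(t x \right)}
  u_tt = - A x^{2} \sin{\left(t x \right)}
Term by term:
  -3·u·u_xx = 3 A^{2} t^{2} \sin^{2}{\left(t x \right)}
  -3·u·u_tt = 3 A^{2} x^{2} \sin^{2}{\left(t x \right)}
So the left-hand side equals
  3 A^{2} t^{2} \sin^{2}{\left(t x \right)} + 3 A^{2} x^{2} \sin^{2}{\left(t x \right)}
This must equal f(x, t) identically; expanded, f = 12 t^{2} \sin^{2}{\left(t x \right)} + 12 x^{2} \sin^{2}{\left(t x \right)}.
Matching coefficients of the independent functions:
  [t^{2} \sin^{2}{\left(t x \right)}, x^{2} \sin^{2}{\left(t x \right)}]:  3 A^{2} = 12
These equations allow (A) = (-2) or (2).
Impose the point condition(s):
  u(1, 1) = - 2 \sin{\left(1 \right)}  ⟹  A \sin{\left(1 \right)} = - 2 \sin{\left(1 \right)}
Only A = -2 satisfies everything.
Hence u(x, t) = - 2 \sin{\left(t x \right)}.

Answer: u(x, t) = - 2 \sin{\left(t x \right)}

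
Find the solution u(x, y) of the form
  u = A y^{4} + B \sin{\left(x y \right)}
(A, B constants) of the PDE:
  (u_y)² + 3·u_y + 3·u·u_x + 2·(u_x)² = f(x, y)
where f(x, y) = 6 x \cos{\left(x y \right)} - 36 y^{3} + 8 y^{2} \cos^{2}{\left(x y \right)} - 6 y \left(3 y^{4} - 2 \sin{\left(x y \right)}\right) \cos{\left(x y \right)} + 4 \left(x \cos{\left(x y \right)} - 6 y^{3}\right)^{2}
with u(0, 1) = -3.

Substitute the ansatz u = A y^{4} + B \sin{\left(x y \right)} into the left-hand side.
Derivatives of the ansatz:
  u_y = 4 A y^{3} + B x \cos{\left(x y \right)}
  u_x = B y \cos{\left(x y \right)}
Term by term:
  (u_y)² = 16 A^{2} y^{6} + 8 A B x y^{3} \cos{\left(x y \right)} + B^{2} x^{2} \cos^{2}{\left(x y \right)}
  3·u_y = 12 A y^{3} + 3 B x \cos{\left(x y \right)}
  3·u·u_x = 3 A B y^{5} \cos{\left(x y \right)} + 3 B^{2} y \sin{\left(x y \right)} \cos{\left(x y \right)}
  2·(u_x)² = 2 B^{2} y^{2} \cos^{2}{\left(x y \right)}
So the left-hand side equals
  16 A^{2} y^{6} + 8 A B x y^{3} \cos{\left(x y \right)} + 3 A B y^{5} \cos{\left(x y \right)} + 12 A y^{3} + B^{2} x^{2} \cos^{2}{\left(x y \right)} + 2 B^{2} y^{2} \cos^{2}{\left(x y \right)} + 3 B^{2} y \sin{\left(x y \right)} \cos{\left(x y \right)} + 3 B x \cos{\left(x y \right)}
This must equal f(x, y) identically; expanded, f = 4 x^{2} \cos^{2}{\left(x y \right)} - 48 x y^{3} \cos{\left(x y \right)} + 6 x \cos{\left(x y \right)} + 144 y^{6} - 18 y^{5} \cos{\left(x y \right)} - 36 y^{3} + 8 y^{2} \cos^{2}{\left(x y \right)} + 12 y \sin{\left(x y \right)} \cos{\left(x y \right)}.
Matching coefficients of the independent functions:
  [y^{3}]:  12 A = -36
  [y^{6}]:  16 A^{2} = 144
  [x \cos{\left(x y \right)}]:  3 B = 6
  [x^{2} \cos^{2}{\left(x y \right)}]:  B^{2} = 4
  [y^{2} \cos^{2}{\left(x y \right)}]:  2 B^{2} = 8
  [y^{5} \cos{\left(x y \right)}]:  3 A B = -18
  [x y^{3} \cos{\left(x y \right)}]:  8 A B = -48
  [y \sin{\left(x y \right)} \cos{\left(x y \right)}]:  3 B^{2} = 12
Solving: A = -3, B = 2.
Check against the point condition:
  u(0, 1) = -3  ⟹  A = -3  ✓
Hence u(x, y) = - 3 y^{4} + 2 \sin{\left(x y \right)}.

Answer: u(x, y) = - 3 y^{4} + 2 \sin{\left(x y \right)}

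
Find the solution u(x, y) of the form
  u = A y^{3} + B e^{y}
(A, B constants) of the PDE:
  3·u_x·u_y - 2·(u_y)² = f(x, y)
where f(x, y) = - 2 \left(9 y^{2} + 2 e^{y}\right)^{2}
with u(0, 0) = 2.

Substitute the ansatz u = A y^{3} + B e^{y} into the left-hand side.
Derivatives of the ansatz:
  u_x = 0
  u_y = 3 A y^{2} + B e^{y}
Term by term:
  3·u_x·u_y = 0
  -2·(u_y)² = - 18 A^{2} y^{4} - 12 A B y^{2} e^{y} - 2 B^{2} e^{2 y}
So the left-hand side equals
  - 18 A^{2} y^{4} - 12 A B y^{2} e^{y} - 2 B^{2} e^{2 y}
This must equal f(x, y) identically; expanded, f = - 162 y^{4} - 72 y^{2} e^{y} - 8 e^{2 y}.
Matching coefficients of the independent functions:
  [y^{4}]:  - 18 A^{2} = -162
  [y^{2} e^{y}]:  - 12 A B = -72
  [e^{2 y}]:  - 2 B^{2} = -8
These equations allow (A, B) = (-3, -2) or (3, 2).
Impose the point condition(s):
  u(0, 0) = 2  ⟹  B = 2
Only A = 3, B = 2 satisfies everything.
Hence u(x, y) = 3 y^{3} + 2 e^{y}.

Answer: u(x, y) = 3 y^{3} + 2 e^{y}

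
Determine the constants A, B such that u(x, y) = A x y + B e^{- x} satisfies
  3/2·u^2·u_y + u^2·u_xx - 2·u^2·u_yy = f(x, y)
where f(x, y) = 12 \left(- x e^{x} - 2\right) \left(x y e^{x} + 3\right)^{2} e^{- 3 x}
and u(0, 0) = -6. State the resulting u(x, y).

Answer: u(x, y) = - 2 x y - 6 e^{- x}

Derivation:
Substitute the ansatz u = A x y + B e^{- x} into the left-hand side.
Derivatives of the ansatz:
  u_y = A x
  u_xx = B e^{- x}
  u_yy = 0
Term by term:
  3/2·u^2·u_y = \frac{3 A^{3} x^{3} y^{2}}{2} + 3 A^{2} B x^{2} y e^{- x} + \frac{3 A B^{2} x e^{- 2 x}}{2}
  u^2·u_xx = A^{2} B x^{2} y^{2} e^{- x} + 2 A B^{2} x y e^{- 2 x} + B^{3} e^{- 3 x}
  -2·u^2·u_yy = 0
So the left-hand side equals
  \frac{3 A^{3} x^{3} y^{2}}{2} + A^{2} B x^{2} y^{2} e^{- x} + 3 A^{2} B x^{2} y e^{- x} + 2 A B^{2} x y e^{- 2 x} + \frac{3 A B^{2} x e^{- 2 x}}{2} + B^{3} e^{- 3 x}
This must equal f(x, y) identically; expanded, f = - 12 x^{3} y^{2} - 24 x^{2} y^{2} e^{- x} - 72 x^{2} y e^{- x} - 144 x y e^{- 2 x} - 108 x e^{- 2 x} - 216 e^{- 3 x}.
Matching coefficients of the independent functions:
  [x e^{- 2 x}]:  \frac{3 A B^{2}}{2} = -108
  [x^{3} y^{2}]:  \frac{3 A^{3}}{2} = -12
  [x y e^{- 2 x}]:  2 A B^{2} = -144
  [x^{2} y e^{- x}]:  3 A^{2} B = -72
  [x^{2} y^{2} e^{- x}]:  A^{2} B = -24
  [e^{- 3 x}]:  B^{3} = -216
Solving: A = -2, B = -6.
Check against the point condition:
  u(0, 0) = -6  ⟹  B = -6  ✓
Hence u(x, y) = - 2 x y - 6 e^{- x}.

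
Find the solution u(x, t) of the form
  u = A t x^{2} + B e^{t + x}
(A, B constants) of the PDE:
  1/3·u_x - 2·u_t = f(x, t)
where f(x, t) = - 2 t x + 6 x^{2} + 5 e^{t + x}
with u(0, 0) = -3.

Answer: u(x, t) = - 3 t x^{2} - 3 e^{t + x}

Derivation:
Substitute the ansatz u = A t x^{2} + B e^{t + x} into the left-hand side.
Derivatives of the ansatz:
  u_x = 2 A t x + B e^{t} e^{x}
  u_t = A x^{2} + B e^{t} e^{x}
Term by term:
  1/3·u_x = \frac{2 A t x}{3} + \frac{B e^{t} e^{x}}{3}
  -2·u_t = - 2 A x^{2} - 2 B e^{t} e^{x}
So the left-hand side equals
  \frac{2 A t x}{3} - 2 A x^{2} - \frac{5 B e^{t} e^{x}}{3}
This must equal f(x, t) identically; expanded, f = - 2 t x + 6 x^{2} + 5 e^{t} e^{x}.
Matching coefficients of the independent functions:
  [x^{2}]:  - 2 A = 6
  [t x]:  \frac{2 A}{3} = -2
  [e^{t} e^{x}]:  - \frac{5 B}{3} = 5
Solving: A = -3, B = -3.
Check against the point condition:
  u(0, 0) = -3  ⟹  B = -3  ✓
Hence u(x, t) = - 3 t x^{2} - 3 e^{t + x}.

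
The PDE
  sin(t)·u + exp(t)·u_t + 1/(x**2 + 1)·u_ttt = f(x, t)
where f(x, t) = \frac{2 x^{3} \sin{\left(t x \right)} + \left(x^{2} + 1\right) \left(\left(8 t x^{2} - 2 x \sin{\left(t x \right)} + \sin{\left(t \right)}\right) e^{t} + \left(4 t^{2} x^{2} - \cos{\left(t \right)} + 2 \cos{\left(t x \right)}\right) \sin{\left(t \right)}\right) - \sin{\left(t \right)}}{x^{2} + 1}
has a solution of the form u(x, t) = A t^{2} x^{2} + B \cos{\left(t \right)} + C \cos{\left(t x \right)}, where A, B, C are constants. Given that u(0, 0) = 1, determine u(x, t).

Substitute the ansatz u = A t^{2} x^{2} + B \cos{\left(t \right)} + C \cos{\left(t x \right)} into the left-hand side.
Derivatives of the ansatz:
  u_t = 2 A t x^{2} - B \sin{\left(t \right)} - C x \sin{\left(t x \right)}
  u_ttt = B \sin{\left(t \right)} + C x^{3} \sin{\left(t x \right)}
Term by term:
  sin(t)·u = A t^{2} x^{2} \sin{\left(t \right)} + B \sin{\left(t \right)} \cos{\left(t \right)} + C \sin{\left(t \right)} \cos{\left(t x \right)}
  exp(t)·u_t = 2 A t x^{2} e^{t} - B e^{t} \sin{\left(t \right)} - C x e^{t} \sin{\left(t x \right)}
  1/(x**2 + 1)·u_ttt = \frac{B \sin{\left(t \right)}}{x^{2} + 1} + \frac{C x^{3} \sin{\left(t x \right)}}{x^{2} + 1}
So the left-hand side equals
  A t^{2} x^{2} \sin{\left(t \right)} + 2 A t x^{2} e^{t} - B e^{t} \sin{\left(t \right)} + B \sin{\left(t \right)} \cos{\left(t \right)} + \frac{B \sin{\left(t \right)}}{x^{2} + 1} + \frac{C x^{3} \sin{\left(t x \right)}}{x^{2} + 1} - C x e^{t} \sin{\left(t x \right)} + C \sin{\left(t \right)} \cos{\left(t x \right)}
This must equal f(x, t) identically; expanded, f = 4 t^{2} x^{2} \sin{\left(t \right)} + 8 t x^{2} e^{t} + \frac{2 x^{3} \sin{\left(t x \right)}}{x^{2} + 1} - 2 x e^{t} \sin{\left(t x \right)} + e^{t} \sin{\left(t \right)} - \sin{\left(t \right)} \cos{\left(t \right)} + 2 \sin{\left(t \right)} \cos{\left(t x \right)} - \frac{\sin{\left(t \right)}}{x^{2} + 1}.
Matching coefficients of the independent functions:
  [\frac{\sin{\left(t \right)}}{x^{2} + 1}, \sin{\left(t \right)} \cos{\left(t \right)}]:  B = -1
  [e^{t} \sin{\left(t \right)}]:  - B = 1
  [\sin{\left(t \right)} \cos{\left(t x \right)}, \frac{x^{3} \sin{\left(t x \right)}}{x^{2} + 1}]:  C = 2
  [t x^{2} e^{t}]:  2 A = 8
  [t^{2} x^{2} \sin{\left(t \right)}]:  A = 4
  [x e^{t} \sin{\left(t x \right)}]:  - C = -2
Solving: A = 4, B = -1, C = 2.
Check against the point condition:
  u(0, 0) = 1  ⟹  B + C = 1  ✓
Hence u(x, t) = 4 t^{2} x^{2} - \cos{\left(t \right)} + 2 \cos{\left(t x \right)}.

Answer: u(x, t) = 4 t^{2} x^{2} - \cos{\left(t \right)} + 2 \cos{\left(t x \right)}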